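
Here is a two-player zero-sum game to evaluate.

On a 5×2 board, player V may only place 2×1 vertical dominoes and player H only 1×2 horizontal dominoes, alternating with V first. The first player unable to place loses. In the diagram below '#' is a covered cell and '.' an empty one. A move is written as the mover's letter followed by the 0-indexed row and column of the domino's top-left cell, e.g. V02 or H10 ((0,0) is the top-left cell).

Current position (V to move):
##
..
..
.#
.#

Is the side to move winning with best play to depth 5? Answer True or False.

[##/../../.#/.#] V move#1: V10:+1/##/#./#./.#/.#*, V11:+1/##/.#/.#/.#/.#, V20:-1/##/../#./##/.#, V30:-1/##/../../##/##
[##/#./#./.#/.#] end (terminal -1, H#2); searched ##/../../.#/.# to 5

V winning at [##/../../.#/.#]: True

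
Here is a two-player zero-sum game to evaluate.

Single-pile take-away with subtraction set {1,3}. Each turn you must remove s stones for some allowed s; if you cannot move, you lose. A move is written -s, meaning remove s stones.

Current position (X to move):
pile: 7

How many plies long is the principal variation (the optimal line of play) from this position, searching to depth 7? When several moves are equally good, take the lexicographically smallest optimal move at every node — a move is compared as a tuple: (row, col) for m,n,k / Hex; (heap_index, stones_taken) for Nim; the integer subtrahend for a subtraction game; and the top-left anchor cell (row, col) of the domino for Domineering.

PV length from [7]: 7 plies

p1 X@[7]: -1[6]+1* -3[4]+1
p2 O@[6]: -1[5]-1* -3[3]-1
p3 X@[5]: -1[4]+1* -3[2]+1
p4 O@[4]: -1[3]-1* -3[1]-1
p5 X@[3]: -1[2]+1* -3[0]+1
p6 O@[2]: -1[1]-1*
p7 X@[1]: -1[0]+1*
p8 O@[0] terminal -1; root [7] d7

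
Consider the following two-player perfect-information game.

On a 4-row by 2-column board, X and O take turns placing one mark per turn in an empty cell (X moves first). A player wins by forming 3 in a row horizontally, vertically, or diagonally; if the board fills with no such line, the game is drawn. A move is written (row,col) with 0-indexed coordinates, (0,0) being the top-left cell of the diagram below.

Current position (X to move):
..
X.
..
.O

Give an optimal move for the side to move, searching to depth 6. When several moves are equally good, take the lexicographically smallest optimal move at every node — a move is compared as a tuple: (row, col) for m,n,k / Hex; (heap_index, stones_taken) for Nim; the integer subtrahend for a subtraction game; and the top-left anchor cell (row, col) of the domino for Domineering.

[../X./../.O] X move#1: (0,0):+0/X./X./../.O, (0,1):+0/.X/X./../.O, (1,1):+0/../XX/../.O, (2,0):+1/../X./X./.O*, (2,1):+0/../X./.X/.O, (3,0):+0/../X./../XO
[../X./X./.O] O move#2: (0,0):-1/O./X./X./.O*, (0,1):-1/.O/X./X./.O, (1,1):-1/../XO/X./.O, (2,1):-1/../X./XO/.O, (3,0):-1/../X./X./OO
[O./X./X./.O] X move#3: (0,1):+0/OX/X./X./.O, (1,1):+0/O./XX/X./.O, (2,1):+0/O./X./XX/.O, (3,0):+1/O./X./X./XO*
[O./X./X./XO] end (terminal -1, O#4); searched ../X./../.O to 6

X's best at [../X./../.O]: (2,0)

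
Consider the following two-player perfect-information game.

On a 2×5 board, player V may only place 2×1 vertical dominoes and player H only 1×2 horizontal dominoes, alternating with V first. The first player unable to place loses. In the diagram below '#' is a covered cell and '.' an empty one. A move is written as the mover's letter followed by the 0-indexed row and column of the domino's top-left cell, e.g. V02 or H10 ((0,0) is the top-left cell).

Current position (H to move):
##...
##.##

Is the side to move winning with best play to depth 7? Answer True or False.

[##.../##.##] H move#1: H02:+1/####./##.##*, H03:-1/##.##/##.##
[####./##.##] end (terminal -1, V#2); searched ##.../##.## to 7

H winning at [##.../##.##]: True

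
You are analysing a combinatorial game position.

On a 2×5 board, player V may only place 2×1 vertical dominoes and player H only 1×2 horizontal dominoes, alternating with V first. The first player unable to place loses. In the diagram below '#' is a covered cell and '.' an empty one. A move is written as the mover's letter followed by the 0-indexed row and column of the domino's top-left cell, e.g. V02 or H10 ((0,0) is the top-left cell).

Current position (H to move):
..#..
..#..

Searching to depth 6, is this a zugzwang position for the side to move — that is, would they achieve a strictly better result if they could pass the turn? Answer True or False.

zugzwang(..#../..#.., H) = True

p1 H@[..#../..#..]: H00[###../..#..]-1* H03[..###/..#..]-1 H10[..#../###..]-1 H13[..#../..###]-1
p2 V@[###../..#..]: V03[####./..##.]+1* V04[###.#/..#.#]+1
p3 H@[####./..##.]: H10[####./####.]-1*
p4 V@[####./####.]: V04[#####/#####]+1*
p5 H@[#####/#####] terminal -1; root [..#../..#..] d6
if H skipped the turn, V would face:
~ p1 V@[..#../..#..]: V00[#.#../#.#..]-1* V01[.##../.##..]-1 V03[..##./..##.]-1 V04[..#.#/..#.#]-1
~ p2 H@[#.#../#.#..]: H03[#.###/#.#..]+1* H13[#.#../#.###]+1
~ p3 V@[#.###/#.#..]: V01[#####/###..]-1*
~ p4 H@[#####/###..]: H13[#####/#####]+1*
~ p5 V@[#####/#####] terminal -1; root [..#../..#..] d6
compare (H): move=-1 vs pass=+1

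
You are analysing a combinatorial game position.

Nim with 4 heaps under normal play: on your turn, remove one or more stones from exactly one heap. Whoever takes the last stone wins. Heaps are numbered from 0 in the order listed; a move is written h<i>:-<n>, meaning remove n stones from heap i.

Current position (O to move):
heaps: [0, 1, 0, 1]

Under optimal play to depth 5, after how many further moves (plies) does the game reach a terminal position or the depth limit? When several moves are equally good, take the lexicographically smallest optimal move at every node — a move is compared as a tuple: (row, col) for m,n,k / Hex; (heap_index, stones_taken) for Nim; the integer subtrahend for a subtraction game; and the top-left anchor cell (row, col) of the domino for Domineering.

ply 1, O at (0,1,0,1) | h1:-1=-1→(0,0,0,1)*; h3:-1=-1→(0,1,0,0)
ply 2, X at (0,0,0,1) | h3:-1=+1→(0,0,0,0)*
ply 3: (0,0,0,0) is terminal -1 (O); from (0,1,0,1) depth 5

PV length from [(0,1,0,1)]: 2 plies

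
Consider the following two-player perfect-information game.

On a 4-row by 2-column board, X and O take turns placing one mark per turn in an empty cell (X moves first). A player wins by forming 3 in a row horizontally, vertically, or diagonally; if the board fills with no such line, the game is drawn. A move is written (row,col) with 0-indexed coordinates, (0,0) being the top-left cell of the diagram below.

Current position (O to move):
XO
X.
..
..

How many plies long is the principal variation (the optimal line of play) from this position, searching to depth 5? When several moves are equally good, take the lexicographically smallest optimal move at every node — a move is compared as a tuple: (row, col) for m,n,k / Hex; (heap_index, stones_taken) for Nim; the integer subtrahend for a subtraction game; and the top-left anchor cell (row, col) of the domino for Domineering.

PV length from [XO/X./../..]: 5 plies

p1 O@[XO/X./../..]: (1,1)[XO/XO/../..]-1 (2,0)[XO/X./O./..]+0* (2,1)[XO/X./.O/..]-1 (3,0)[XO/X./../O.]-1 (3,1)[XO/X./../.O]-1
p2 X@[XO/X./O./..]: (1,1)[XO/XX/O./..]+0* (2,1)[XO/X./OX/..]+0 (3,0)[XO/X./O./X.]+0 (3,1)[XO/X./O./.X]+0
p3 O@[XO/XX/O./..]: (2,1)[XO/XX/OO/..]+0* (3,0)[XO/XX/O./O.]+0 (3,1)[XO/XX/O./.O]+0
p4 X@[XO/XX/OO/..]: (3,0)[XO/XX/OO/X.]+0* (3,1)[XO/XX/OO/.X]+0
p5 O@[XO/XX/OO/X.]: (3,1)[XO/XX/OO/XO]+0*
p6 X@[XO/XX/OO/XO] terminal +0; root [XO/X./../..] d5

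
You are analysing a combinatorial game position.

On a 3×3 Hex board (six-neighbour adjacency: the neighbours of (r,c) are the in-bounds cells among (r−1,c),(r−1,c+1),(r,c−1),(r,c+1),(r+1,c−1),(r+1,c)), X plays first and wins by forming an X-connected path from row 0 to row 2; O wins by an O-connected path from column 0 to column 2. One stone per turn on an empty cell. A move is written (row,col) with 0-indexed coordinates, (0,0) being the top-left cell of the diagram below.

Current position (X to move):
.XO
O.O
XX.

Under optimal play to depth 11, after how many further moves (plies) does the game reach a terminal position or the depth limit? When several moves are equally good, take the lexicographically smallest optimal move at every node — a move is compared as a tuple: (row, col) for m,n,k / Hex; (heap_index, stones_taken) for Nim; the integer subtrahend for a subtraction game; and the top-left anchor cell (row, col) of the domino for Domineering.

PV length from [.XO/O.O/XX.]: 1 ply

p1 X@[.XO/O.O/XX.]: (0,0)[XXO/O.O/XX.]-1 (1,1)[.XO/OXO/XX.]+1* (2,2)[.XO/O.O/XXX]-1
p2 O@[.XO/OXO/XX.] terminal -1; root [.XO/O.O/XX.] d11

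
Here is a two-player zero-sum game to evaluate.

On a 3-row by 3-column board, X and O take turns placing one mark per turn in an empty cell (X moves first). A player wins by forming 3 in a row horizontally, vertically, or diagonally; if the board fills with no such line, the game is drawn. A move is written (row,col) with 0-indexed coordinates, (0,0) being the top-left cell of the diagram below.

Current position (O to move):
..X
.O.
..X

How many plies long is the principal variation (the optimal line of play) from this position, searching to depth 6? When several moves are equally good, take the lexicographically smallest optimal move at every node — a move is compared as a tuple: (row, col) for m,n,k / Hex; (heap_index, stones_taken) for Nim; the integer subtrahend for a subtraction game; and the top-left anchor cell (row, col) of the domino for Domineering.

ply 1, O at ..X/.O./..X | (0,0)=-1→O.X/.O./..X; (0,1)=-1→.OX/.O./..X; (1,0)=-1→..X/OO./..X; (1,2)=+0→..X/.OO/..X*; (2,0)=-1→..X/.O./O.X; (2,1)=-1→..X/.O./.OX
ply 2, X at ..X/.OO/..X | (0,0)=-1→X.X/.OO/..X; (0,1)=-1→.XX/.OO/..X; (1,0)=+0→..X/XOO/..X*; (2,0)=-1→..X/.OO/X.X; (2,1)=-1→..X/.OO/.XX
ply 3, O at ..X/XOO/..X | (0,0)=+0→O.X/XOO/..X*; (0,1)=+0→.OX/XOO/..X; (2,0)=+0→..X/XOO/O.X; (2,1)=+0→..X/XOO/.OX
ply 4, X at O.X/XOO/..X | (0,1)=+0→OXX/XOO/..X*; (2,0)=+0→O.X/XOO/X.X; (2,1)=+0→O.X/XOO/.XX
ply 5, O at OXX/XOO/..X | (2,0)=+0→OXX/XOO/O.X*; (2,1)=+0→OXX/XOO/.OX
ply 6, X at OXX/XOO/O.X | (2,1)=+0→OXX/XOO/OXX*
ply 7: OXX/XOO/OXX is terminal +0 (O); from ..X/.O./..X depth 6

PV length from [..X/.O./..X]: 6 plies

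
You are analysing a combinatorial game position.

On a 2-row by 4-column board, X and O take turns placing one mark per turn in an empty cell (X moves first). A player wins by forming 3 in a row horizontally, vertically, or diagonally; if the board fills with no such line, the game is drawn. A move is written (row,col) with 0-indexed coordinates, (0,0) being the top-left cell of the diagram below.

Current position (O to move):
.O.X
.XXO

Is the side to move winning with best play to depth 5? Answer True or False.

O winning at [.O.X/.XXO]: False

p1 O@[.O.X/.XXO]: (0,0)[OO.X/.XXO]-1 (0,2)[.OOX/.XXO]-1 (1,0)[.O.X/OXXO]+0*
p2 X@[.O.X/OXXO]: (0,0)[XO.X/OXXO]+0* (0,2)[.OXX/OXXO]+0
p3 O@[XO.X/OXXO]: (0,2)[XOOX/OXXO]+0*
p4 X@[XOOX/OXXO] terminal +0; root [.O.X/.XXO] d5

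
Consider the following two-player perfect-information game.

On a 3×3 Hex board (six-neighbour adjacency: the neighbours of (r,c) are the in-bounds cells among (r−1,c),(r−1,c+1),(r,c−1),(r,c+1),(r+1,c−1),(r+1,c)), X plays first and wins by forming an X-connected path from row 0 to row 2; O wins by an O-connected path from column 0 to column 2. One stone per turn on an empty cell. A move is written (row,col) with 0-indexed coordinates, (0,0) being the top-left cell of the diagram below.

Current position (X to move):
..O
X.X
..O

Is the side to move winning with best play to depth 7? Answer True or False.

X winning at [..O/X.X/..O]: True

ply 1, X at ..O/X.X/..O | (0,0)=-1→X.O/X.X/..O; (0,1)=-1→.XO/X.X/..O; (1,1)=+1→..O/XXX/..O*; (2,0)=+1→..O/X.X/X.O; (2,1)=+1→..O/X.X/.XO
ply 2, O at ..O/XXX/..O | (0,0)=-1→O.O/XXX/..O*; (0,1)=-1→.OO/XXX/..O; (2,0)=-1→..O/XXX/O.O; (2,1)=-1→..O/XXX/.OO
ply 3, X at O.O/XXX/..O | (0,1)=+1→OXO/XXX/..O*; (2,0)=-1→O.O/XXX/X.O; (2,1)=-1→O.O/XXX/.XO
ply 4, O at OXO/XXX/..O | (2,0)=-1→OXO/XXX/O.O*; (2,1)=-1→OXO/XXX/.OO
ply 5, X at OXO/XXX/O.O | (2,1)=+1→OXO/XXX/OXO*
ply 6: OXO/XXX/OXO is terminal -1 (O); from ..O/X.X/..O depth 7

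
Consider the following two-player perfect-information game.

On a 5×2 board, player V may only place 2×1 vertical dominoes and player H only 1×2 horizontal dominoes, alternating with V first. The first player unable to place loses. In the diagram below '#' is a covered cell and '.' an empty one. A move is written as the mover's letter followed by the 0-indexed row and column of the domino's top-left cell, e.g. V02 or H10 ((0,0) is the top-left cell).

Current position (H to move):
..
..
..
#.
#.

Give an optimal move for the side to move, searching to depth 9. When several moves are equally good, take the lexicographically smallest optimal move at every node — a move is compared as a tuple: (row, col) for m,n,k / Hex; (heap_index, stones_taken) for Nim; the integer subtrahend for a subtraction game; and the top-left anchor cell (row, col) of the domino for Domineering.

H's best at [../../../#./#.]: H10

ply 1, H at ../../../#./#. | H00=-1→##/../../#./#.; H10=+1→../##/../#./#.*; H20=-1→../../##/#./#.
ply 2, V at ../##/../#./#. | V21=-1→../##/.#/##/#.*; V31=-1→../##/../##/##
ply 3, H at ../##/.#/##/#. | H00=+1→##/##/.#/##/#.*
ply 4: ##/##/.#/##/#. is terminal -1 (V); from ../../../#./#. depth 9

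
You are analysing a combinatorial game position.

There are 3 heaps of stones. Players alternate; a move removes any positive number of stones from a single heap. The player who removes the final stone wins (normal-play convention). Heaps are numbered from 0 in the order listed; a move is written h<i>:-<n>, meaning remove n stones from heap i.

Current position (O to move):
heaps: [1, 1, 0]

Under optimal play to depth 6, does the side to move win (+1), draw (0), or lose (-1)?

value((1,1,0), O) = -1

[(1,1,0)] O move#1: h0:-1:-1/(0,1,0)*, h1:-1:-1/(1,0,0)
[(0,1,0)] X move#2: h1:-1:+1/(0,0,0)*
[(0,0,0)] end (terminal -1, O#3); searched (1,1,0) to 6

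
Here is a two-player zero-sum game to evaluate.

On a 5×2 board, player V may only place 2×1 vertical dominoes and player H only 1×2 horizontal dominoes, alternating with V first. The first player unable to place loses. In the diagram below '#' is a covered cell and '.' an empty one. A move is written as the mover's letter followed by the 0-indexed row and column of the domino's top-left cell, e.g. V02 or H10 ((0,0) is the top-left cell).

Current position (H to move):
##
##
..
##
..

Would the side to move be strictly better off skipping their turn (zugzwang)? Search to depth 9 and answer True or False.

p1 H@[##/##/../##/..]: H20[##/##/##/##/..]+1* H40[##/##/../##/##]+1
p2 V@[##/##/##/##/..] terminal -1; root [##/##/../##/..] d9
suppose H passes — search the same position with V to move:
pass> p1 V@[##/##/../##/..] terminal -1; root [##/##/../##/..] d9
for H: play +1, pass +1

zugzwang(##/##/../##/.., H) = False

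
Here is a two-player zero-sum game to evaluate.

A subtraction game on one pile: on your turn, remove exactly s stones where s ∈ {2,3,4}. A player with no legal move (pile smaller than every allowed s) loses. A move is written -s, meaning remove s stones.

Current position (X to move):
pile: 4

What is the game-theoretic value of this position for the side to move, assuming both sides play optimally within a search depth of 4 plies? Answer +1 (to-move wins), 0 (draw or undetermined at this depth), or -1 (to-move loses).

value(4, X) = +1

[4] X move#1: -2:-1/2, -3:+1/1*, -4:+1/0
[1] end (terminal -1, O#2); searched 4 to 4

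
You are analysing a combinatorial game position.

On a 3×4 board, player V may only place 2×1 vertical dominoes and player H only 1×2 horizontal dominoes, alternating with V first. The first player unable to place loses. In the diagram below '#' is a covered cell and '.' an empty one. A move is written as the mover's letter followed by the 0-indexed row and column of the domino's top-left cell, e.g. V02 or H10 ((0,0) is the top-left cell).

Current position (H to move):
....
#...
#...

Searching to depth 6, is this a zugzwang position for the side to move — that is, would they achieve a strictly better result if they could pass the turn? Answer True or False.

zugzwang(..../#.../#..., H) = False

ply 1, H at ..../#.../#... | H00=-1→##../#.../#...; H01=-1→.##./#.../#...; H02=-1→..##/#.../#...; H11=+1→..../###./#...*; H12=+1→..../#.##/#...; H21=-1→..../#.../###.; H22=-1→..../#.../#.##
ply 2, V at ..../###./#... | V03=-1→...#/####/#...*; V13=-1→..../####/#..#
ply 3, H at ...#/####/#... | H00=+1→##.#/####/#...*; H01=+1→.###/####/#...; H21=+1→...#/####/###.; H22=+1→...#/####/#.##
ply 4: ##.#/####/#... is terminal -1 (V); from ..../#.../#... depth 6
if H skipped the turn, V would face:
~ ply 1, V at ..../#.../#... | V01=-1→.#../##../#...; V02=+1→..#./#.#./#...*; V03=-1→...#/#..#/#...; V11=-1→..../##../##..; V12=+1→..../#.#./#.#.; V13=-1→..../#..#/#..#
~ ply 2, H at ..#./#.#./#... | H00=-1→###./#.#./#...*; H21=-1→..#./#.#./###.; H22=-1→..#./#.#./#.##
~ ply 3, V at ###./#.#./#... | V03=-1→####/#.##/#...; V11=+1→###./###./##..*; V13=-1→###./#.##/#..#
~ ply 4, H at ###./###./##.. | H22=-1→###./###./####*
~ ply 5, V at ###./###./#### | V03=+1→####/####/####*
~ ply 6: ####/####/#### is terminal -1 (H); from ..../#.../#... depth 6
compare (H): move=+1 vs pass=-1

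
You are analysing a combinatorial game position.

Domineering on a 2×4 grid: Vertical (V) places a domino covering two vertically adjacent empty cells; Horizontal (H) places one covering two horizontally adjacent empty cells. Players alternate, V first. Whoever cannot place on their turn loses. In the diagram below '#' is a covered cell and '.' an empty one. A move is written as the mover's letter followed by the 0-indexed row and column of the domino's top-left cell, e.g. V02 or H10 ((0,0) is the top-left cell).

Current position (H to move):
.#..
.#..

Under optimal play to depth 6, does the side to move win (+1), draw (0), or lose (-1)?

value(.#../.#.., H) = +1

ply 1, H at .#../.#.. | H02=+1→.###/.#..*; H12=+1→.#../.###
ply 2, V at .###/.#.. | V00=-1→####/##..*
ply 3, H at ####/##.. | H12=+1→####/####*
ply 4: ####/#### is terminal -1 (V); from .#../.#.. depth 6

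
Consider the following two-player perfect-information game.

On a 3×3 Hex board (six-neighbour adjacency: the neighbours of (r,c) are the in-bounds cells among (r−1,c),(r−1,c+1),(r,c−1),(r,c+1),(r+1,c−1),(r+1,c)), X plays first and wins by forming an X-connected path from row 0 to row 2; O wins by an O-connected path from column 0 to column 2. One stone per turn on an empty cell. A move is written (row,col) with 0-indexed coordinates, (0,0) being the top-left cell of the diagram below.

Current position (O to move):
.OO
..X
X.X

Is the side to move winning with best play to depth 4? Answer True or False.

O winning at [.OO/..X/X.X]: True

ply 1, O at .OO/..X/X.X | (0,0)=+1→OOO/..X/X.X*; (1,0)=+1→.OO/O.X/X.X; (1,1)=+1→.OO/.OX/X.X; (2,1)=+1→.OO/..X/XOX
ply 2: OOO/..X/X.X is terminal -1 (X); from .OO/..X/X.X depth 4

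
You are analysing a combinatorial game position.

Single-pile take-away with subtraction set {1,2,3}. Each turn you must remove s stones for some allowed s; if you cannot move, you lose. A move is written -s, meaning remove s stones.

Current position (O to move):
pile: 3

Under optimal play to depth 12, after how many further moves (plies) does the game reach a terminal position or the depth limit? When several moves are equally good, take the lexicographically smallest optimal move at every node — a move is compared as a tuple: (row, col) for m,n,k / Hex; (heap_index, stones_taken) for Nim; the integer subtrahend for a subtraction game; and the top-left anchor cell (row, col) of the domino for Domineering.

[3] O move#1: -1:-1/2, -2:-1/1, -3:+1/0*
[0] end (terminal -1, X#2); searched 3 to 12

PV length from [3]: 1 ply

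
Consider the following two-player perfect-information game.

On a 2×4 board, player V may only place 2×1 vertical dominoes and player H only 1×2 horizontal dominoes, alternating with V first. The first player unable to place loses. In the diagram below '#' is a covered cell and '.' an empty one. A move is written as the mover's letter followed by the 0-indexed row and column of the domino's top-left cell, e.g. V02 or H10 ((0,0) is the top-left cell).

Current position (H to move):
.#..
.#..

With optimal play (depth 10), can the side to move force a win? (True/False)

p1 H@[.#../.#..]: H02[.###/.#..]+1* H12[.#../.###]+1
p2 V@[.###/.#..]: V00[####/##..]-1*
p3 H@[####/##..]: H12[####/####]+1*
p4 V@[####/####] terminal -1; root [.#../.#..] d10

H winning at [.#../.#..]: True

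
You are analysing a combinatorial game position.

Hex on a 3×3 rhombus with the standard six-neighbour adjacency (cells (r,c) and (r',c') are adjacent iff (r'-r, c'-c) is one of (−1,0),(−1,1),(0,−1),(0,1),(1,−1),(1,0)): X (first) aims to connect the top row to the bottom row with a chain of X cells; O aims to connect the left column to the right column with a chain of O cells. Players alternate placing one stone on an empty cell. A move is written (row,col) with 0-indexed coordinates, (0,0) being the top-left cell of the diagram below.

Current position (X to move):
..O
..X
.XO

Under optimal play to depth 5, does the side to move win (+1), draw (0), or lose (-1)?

value(..O/..X/.XO, X) = +1

ply 1, X at ..O/..X/.XO | (0,0)=-1→X.O/..X/.XO; (0,1)=-1→.XO/..X/.XO; (1,0)=+1→..O/X.X/.XO*; (1,1)=-1→..O/.XX/.XO; (2,0)=-1→..O/..X/XXO
ply 2, O at ..O/X.X/.XO | (0,0)=-1→O.O/X.X/.XO*; (0,1)=-1→.OO/X.X/.XO; (1,1)=-1→..O/XOX/.XO; (2,0)=-1→..O/X.X/OXO
ply 3, X at O.O/X.X/.XO | (0,1)=+1→OXO/X.X/.XO*; (1,1)=-1→O.O/XXX/.XO; (2,0)=-1→O.O/X.X/XXO
ply 4, O at OXO/X.X/.XO | (1,1)=-1→OXO/XOX/.XO*; (2,0)=-1→OXO/X.X/OXO
ply 5, X at OXO/XOX/.XO | (2,0)=+1→OXO/XOX/XXO*
ply 6: OXO/XOX/XXO is terminal -1 (O); from ..O/..X/.XO depth 5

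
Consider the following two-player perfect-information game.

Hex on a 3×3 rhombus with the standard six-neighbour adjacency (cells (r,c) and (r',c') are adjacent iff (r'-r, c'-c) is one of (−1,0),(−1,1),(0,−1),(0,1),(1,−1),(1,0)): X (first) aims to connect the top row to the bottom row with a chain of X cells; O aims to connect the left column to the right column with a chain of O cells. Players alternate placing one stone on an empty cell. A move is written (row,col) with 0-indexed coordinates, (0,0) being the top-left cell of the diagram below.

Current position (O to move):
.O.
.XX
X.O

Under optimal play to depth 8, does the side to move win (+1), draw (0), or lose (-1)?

p1 O@[.O./.XX/X.O]: (0,0)[OO./.XX/X.O]-1 (0,2)[.OO/.XX/X.O]+1* (1,0)[.O./OXX/X.O]-1 (2,1)[.O./.XX/XOO]-1
p2 X@[.OO/.XX/X.O]: (0,0)[XOO/.XX/X.O]-1* (1,0)[.OO/XXX/X.O]-1 (2,1)[.OO/.XX/XXO]-1
p3 O@[XOO/.XX/X.O]: (1,0)[XOO/OXX/X.O]+1* (2,1)[XOO/.XX/XOO]-1
p4 X@[XOO/OXX/X.O] terminal -1; root [.O./.XX/X.O] d8

value(.O./.XX/X.O, O) = +1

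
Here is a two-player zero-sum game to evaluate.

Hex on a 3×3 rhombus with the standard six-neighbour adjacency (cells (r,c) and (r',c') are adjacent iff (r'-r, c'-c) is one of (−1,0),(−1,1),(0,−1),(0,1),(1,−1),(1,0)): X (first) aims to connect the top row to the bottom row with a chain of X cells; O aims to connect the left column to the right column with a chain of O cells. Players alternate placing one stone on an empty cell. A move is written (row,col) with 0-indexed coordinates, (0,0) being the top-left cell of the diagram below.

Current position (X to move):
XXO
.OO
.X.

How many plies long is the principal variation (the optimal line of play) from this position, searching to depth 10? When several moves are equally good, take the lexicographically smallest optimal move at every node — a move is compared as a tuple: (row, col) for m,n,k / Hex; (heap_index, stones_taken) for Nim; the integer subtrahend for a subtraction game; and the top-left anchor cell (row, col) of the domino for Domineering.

[XXO/.OO/.X.] X move#1: (1,0):-1/XXO/XOO/.X.*, (2,0):-1/XXO/.OO/XX., (2,2):-1/XXO/.OO/.XX
[XXO/XOO/.X.] O move#2: (2,0):+1/XXO/XOO/OX.*, (2,2):-1/XXO/XOO/.XO
[XXO/XOO/OX.] end (terminal -1, X#3); searched XXO/.OO/.X. to 10

PV length from [XXO/.OO/.X.]: 2 plies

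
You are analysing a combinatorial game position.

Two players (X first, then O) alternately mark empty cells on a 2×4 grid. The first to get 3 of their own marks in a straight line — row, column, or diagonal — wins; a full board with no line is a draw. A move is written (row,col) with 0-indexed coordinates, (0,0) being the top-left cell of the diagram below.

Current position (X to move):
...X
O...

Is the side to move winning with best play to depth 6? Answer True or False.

X winning at [...X/O...]: False

[...X/O...] X move#1: (0,0):+0/X..X/O...*, (0,1):+0/.X.X/O..., (0,2):+0/..XX/O..., (1,1):+0/...X/OX.., (1,2):+0/...X/O.X., (1,3):+0/...X/O..X
[X..X/O...] O move#2: (0,1):+0/XO.X/O...*, (0,2):+0/X.OX/O..., (1,1):+0/X..X/OO.., (1,2):+0/X..X/O.O., (1,3):+0/X..X/O..O
[XO.X/O...] X move#3: (0,2):+0/XOXX/O...*, (1,1):+0/XO.X/OX.., (1,2):+0/XO.X/O.X., (1,3):+0/XO.X/O..X
[XOXX/O...] O move#4: (1,1):+0/XOXX/OO..*, (1,2):+0/XOXX/O.O., (1,3):+0/XOXX/O..O
[XOXX/OO..] X move#5: (1,2):+0/XOXX/OOX.*, (1,3):-1/XOXX/OO.X
[XOXX/OOX.] O move#6: (1,3):+0/XOXX/OOXO*
[XOXX/OOXO] end (terminal +0, X#7); searched ...X/O... to 6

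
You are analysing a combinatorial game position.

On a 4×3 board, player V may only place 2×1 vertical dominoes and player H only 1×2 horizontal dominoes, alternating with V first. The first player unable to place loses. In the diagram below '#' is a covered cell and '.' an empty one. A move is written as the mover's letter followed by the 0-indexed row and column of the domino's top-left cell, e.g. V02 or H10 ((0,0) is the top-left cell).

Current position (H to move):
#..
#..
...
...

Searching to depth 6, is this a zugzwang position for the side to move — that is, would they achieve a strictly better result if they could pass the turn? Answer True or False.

zugzwang(#../#../.../..., H) = False

p1 H@[#../#../.../...]: H01[###/#../.../...]-1* H11[#../###/.../...]-1 H20[#../#../##./...]-1 H21[#../#../.##/...]-1 H30[#../#../.../##.]-1 H31[#../#../.../.##]-1
p2 V@[###/#../.../...]: V11[###/##./.#./...]+1* V12[###/#.#/..#/...]-1 V20[###/#../#../#..]-1 V21[###/#../.#./.#.]+1 V22[###/#../..#/..#]-1
p3 H@[###/##./.#./...]: H30[###/##./.#./##.]-1* H31[###/##./.#./.##]-1
p4 V@[###/##./.#./##.]: V12[###/###/.##/##.]+1* V22[###/##./.##/###]+1
p5 H@[###/###/.##/##.] terminal -1; root [#../#../.../...] d6
if H skipped the turn, V would face:
~ p1 V@[#../#../.../...]: V01[##./##./.../...]+1* V02[#.#/#.#/.../...]+1 V11[#../##./.#./...]+1 V12[#../#.#/..#/...]-1 V20[#../#../#../#..]+1 V21[#../#../.#./.#.]+1 V22[#../#../..#/..#]+1
~ p2 H@[##./##./.../...]: H20[##./##./##./...]-1* H21[##./##./.##/...]-1 H30[##./##./.../##.]-1 H31[##./##./.../.##]-1
~ p3 V@[##./##./##./...]: V02[###/###/##./...]-1 V12[##./###/###/...]-1 V22[##./##./###/..#]+1*
~ p4 H@[##./##./###/..#]: H30[##./##./###/###]-1*
~ p5 V@[##./##./###/###]: V02[###/###/###/###]+1*
~ p6 H@[###/###/###/###] terminal -1; root [#../#../.../...] d6
compare (H): move=-1 vs pass=-1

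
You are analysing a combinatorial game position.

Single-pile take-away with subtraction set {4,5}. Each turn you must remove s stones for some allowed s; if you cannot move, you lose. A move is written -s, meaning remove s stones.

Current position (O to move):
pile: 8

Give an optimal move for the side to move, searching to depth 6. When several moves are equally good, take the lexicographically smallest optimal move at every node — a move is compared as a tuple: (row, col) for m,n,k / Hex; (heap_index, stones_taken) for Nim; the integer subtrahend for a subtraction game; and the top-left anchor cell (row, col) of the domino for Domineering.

O's best at [8]: -5

p1 O@[8]: -4[4]-1 -5[3]+1*
p2 X@[3] terminal -1; root [8] d6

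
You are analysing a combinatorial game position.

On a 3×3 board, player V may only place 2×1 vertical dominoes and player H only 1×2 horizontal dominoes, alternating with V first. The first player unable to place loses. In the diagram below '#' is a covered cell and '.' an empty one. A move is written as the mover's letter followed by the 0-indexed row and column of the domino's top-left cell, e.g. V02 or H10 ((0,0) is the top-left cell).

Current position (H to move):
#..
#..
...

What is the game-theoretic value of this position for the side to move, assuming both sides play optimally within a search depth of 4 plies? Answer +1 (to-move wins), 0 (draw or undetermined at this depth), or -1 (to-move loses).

p1 H@[#../#../...]: H01[###/#../...]-1 H11[#../###/...]+1* H20[#../#../##.]-1 H21[#../#../.##]-1
p2 V@[#../###/...] terminal -1; root [#../#../...] d4

value(#../#../..., H) = +1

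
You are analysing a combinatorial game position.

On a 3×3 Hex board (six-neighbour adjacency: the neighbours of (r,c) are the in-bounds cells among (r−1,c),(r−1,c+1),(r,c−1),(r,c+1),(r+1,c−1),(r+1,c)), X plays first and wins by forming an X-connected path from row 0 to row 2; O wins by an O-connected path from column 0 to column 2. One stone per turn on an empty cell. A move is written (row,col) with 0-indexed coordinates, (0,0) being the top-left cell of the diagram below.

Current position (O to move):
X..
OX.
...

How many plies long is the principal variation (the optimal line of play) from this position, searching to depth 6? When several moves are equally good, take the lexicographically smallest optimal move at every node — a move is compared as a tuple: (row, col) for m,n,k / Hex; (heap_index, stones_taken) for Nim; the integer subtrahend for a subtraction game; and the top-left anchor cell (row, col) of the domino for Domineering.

PV length from [X../OX./...]: 4 plies

ply 1, O at X../OX./... | (0,1)=-1→XO./OX./...*; (0,2)=-1→X.O/OX./...; (1,2)=-1→X../OXO/...; (2,0)=-1→X../OX./O..; (2,1)=-1→X../OX./.O.; (2,2)=-1→X../OX./..O
ply 2, X at XO./OX./... | (0,2)=+1→XOX/OX./...*; (1,2)=-1→XO./OXX/...; (2,0)=-1→XO./OX./X..; (2,1)=-1→XO./OX./.X.; (2,2)=-1→XO./OX./..X
ply 3, O at XOX/OX./... | (1,2)=-1→XOX/OXO/...*; (2,0)=-1→XOX/OX./O..; (2,1)=-1→XOX/OX./.O.; (2,2)=-1→XOX/OX./..O
ply 4, X at XOX/OXO/... | (2,0)=+1→XOX/OXO/X..*; (2,1)=+1→XOX/OXO/.X.; (2,2)=+1→XOX/OXO/..X
ply 5: XOX/OXO/X.. is terminal -1 (O); from X../OX./... depth 6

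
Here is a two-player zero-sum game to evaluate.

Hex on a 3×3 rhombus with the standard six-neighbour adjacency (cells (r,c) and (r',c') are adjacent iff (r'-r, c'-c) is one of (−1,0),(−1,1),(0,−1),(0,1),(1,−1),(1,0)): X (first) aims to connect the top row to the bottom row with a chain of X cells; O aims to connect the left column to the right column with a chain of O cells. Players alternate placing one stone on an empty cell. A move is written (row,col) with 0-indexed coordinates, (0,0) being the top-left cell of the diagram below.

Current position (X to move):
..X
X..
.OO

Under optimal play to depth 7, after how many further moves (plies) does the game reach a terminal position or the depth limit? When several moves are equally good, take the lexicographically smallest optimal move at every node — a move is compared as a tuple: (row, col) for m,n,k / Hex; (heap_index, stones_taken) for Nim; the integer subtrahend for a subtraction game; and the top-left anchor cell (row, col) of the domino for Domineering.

PV length from [..X/X../.OO]: 3 plies

ply 1, X at ..X/X../.OO | (0,0)=-1→X.X/X../.OO; (0,1)=-1→.XX/X../.OO; (1,1)=-1→..X/XX./.OO; (1,2)=-1→..X/X.X/.OO; (2,0)=+1→..X/X../XOO*
ply 2, O at ..X/X../XOO | (0,0)=-1→O.X/X../XOO*; (0,1)=-1→.OX/X../XOO; (1,1)=-1→..X/XO./XOO; (1,2)=-1→..X/X.O/XOO
ply 3, X at O.X/X../XOO | (0,1)=+1→OXX/X../XOO*; (1,1)=+1→O.X/XX./XOO; (1,2)=+1→O.X/X.X/XOO
ply 4: OXX/X../XOO is terminal -1 (O); from ..X/X../.OO depth 7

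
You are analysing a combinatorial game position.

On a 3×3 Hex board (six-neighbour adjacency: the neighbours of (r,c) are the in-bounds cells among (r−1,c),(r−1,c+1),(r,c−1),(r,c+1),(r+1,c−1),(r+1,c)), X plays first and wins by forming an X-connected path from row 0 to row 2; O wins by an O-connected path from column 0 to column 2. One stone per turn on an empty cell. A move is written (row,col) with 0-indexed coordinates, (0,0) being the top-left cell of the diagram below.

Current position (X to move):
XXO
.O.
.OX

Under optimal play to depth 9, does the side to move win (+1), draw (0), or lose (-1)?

p1 X@[XXO/.O./.OX]: (1,0)[XXO/XO./.OX]-1* (1,2)[XXO/.OX/.OX]-1 (2,0)[XXO/.O./XOX]-1
p2 O@[XXO/XO./.OX]: (1,2)[XXO/XOO/.OX]-1 (2,0)[XXO/XO./OOX]+1*
p3 X@[XXO/XO./OOX] terminal -1; root [XXO/.O./.OX] d9

value(XXO/.O./.OX, X) = -1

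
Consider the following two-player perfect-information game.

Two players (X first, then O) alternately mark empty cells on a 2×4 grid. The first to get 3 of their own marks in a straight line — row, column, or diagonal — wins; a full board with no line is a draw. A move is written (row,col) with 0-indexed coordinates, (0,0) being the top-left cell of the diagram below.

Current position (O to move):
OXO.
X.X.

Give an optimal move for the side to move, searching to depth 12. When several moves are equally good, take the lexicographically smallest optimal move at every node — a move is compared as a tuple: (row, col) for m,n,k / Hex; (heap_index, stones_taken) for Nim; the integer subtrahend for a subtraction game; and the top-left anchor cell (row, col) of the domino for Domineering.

O's best at [OXO./X.X.]: (1,1)

ply 1, O at OXO./X.X. | (0,3)=-1→OXOO/X.X.; (1,1)=+0→OXO./XOX.*; (1,3)=-1→OXO./X.XO
ply 2, X at OXO./XOX. | (0,3)=+0→OXOX/XOX.*; (1,3)=+0→OXO./XOXX
ply 3, O at OXOX/XOX. | (1,3)=+0→OXOX/XOXO*
ply 4: OXOX/XOXO is terminal +0 (X); from OXO./X.X. depth 12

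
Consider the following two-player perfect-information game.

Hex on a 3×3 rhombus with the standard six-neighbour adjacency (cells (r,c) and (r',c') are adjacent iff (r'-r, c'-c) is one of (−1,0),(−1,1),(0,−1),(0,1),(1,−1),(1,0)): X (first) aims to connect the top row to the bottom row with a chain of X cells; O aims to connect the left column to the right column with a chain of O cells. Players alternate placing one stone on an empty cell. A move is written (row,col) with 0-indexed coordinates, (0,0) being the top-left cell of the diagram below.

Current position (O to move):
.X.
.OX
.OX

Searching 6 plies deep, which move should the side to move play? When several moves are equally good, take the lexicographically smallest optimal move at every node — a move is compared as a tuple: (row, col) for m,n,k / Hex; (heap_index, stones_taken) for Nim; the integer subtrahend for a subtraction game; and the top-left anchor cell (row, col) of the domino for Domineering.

p1 O@[.X./.OX/.OX]: (0,0)[OX./.OX/.OX]-1 (0,2)[.XO/.OX/.OX]+1* (1,0)[.X./OOX/.OX]-1 (2,0)[.X./.OX/OOX]-1
p2 X@[.XO/.OX/.OX]: (0,0)[XXO/.OX/.OX]-1* (1,0)[.XO/XOX/.OX]-1 (2,0)[.XO/.OX/XOX]-1
p3 O@[XXO/.OX/.OX]: (1,0)[XXO/OOX/.OX]+1* (2,0)[XXO/.OX/OOX]+1
p4 X@[XXO/OOX/.OX] terminal -1; root [.X./.OX/.OX] d6

O's best at [.X./.OX/.OX]: (0,2)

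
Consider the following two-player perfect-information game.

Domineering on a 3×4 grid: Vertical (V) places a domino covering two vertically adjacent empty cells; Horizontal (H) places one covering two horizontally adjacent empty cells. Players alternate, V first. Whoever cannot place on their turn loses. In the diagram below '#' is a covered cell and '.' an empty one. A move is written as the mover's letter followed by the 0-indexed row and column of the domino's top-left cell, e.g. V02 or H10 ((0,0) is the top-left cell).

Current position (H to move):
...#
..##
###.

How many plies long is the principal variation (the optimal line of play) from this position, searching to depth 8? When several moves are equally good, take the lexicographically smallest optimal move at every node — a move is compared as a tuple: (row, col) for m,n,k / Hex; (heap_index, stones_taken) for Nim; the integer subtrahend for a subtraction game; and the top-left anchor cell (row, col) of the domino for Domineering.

p1 H@[...#/..##/###.]: H00[##.#/..##/###.]+1* H01[.###/..##/###.]-1 H10[...#/####/###.]+1
p2 V@[##.#/..##/###.] terminal -1; root [...#/..##/###.] d8

PV length from [...#/..##/###.]: 1 ply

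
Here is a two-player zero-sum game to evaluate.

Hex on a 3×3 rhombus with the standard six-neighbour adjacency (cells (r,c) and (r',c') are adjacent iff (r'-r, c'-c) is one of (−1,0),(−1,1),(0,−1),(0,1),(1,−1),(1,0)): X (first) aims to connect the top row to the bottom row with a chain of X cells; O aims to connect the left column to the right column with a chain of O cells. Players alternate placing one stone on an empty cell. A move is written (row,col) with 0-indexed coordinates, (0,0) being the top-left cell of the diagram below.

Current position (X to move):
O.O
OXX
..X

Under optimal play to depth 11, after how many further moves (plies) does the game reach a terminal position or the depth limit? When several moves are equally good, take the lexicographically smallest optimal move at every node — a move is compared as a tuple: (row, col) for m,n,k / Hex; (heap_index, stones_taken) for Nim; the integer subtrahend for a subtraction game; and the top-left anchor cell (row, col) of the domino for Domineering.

[O.O/OXX/..X] X move#1: (0,1):+1/OXO/OXX/..X*, (2,0):-1/O.O/OXX/X.X, (2,1):-1/O.O/OXX/.XX
[OXO/OXX/..X] end (terminal -1, O#2); searched O.O/OXX/..X to 11

PV length from [O.O/OXX/..X]: 1 ply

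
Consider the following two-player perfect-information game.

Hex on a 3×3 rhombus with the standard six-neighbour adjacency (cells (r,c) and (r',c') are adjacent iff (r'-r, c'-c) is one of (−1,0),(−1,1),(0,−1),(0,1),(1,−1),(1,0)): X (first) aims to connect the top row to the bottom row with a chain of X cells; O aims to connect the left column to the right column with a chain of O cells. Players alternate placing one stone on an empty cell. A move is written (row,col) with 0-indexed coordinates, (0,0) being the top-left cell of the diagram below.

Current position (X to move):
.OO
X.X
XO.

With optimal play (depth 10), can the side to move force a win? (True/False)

ply 1, X at .OO/X.X/XO. | (0,0)=+1→XOO/X.X/XO.*; (1,1)=-1→.OO/XXX/XO.; (2,2)=-1→.OO/X.X/XOX
ply 2: XOO/X.X/XO. is terminal -1 (O); from .OO/X.X/XO. depth 10

X winning at [.OO/X.X/XO.]: True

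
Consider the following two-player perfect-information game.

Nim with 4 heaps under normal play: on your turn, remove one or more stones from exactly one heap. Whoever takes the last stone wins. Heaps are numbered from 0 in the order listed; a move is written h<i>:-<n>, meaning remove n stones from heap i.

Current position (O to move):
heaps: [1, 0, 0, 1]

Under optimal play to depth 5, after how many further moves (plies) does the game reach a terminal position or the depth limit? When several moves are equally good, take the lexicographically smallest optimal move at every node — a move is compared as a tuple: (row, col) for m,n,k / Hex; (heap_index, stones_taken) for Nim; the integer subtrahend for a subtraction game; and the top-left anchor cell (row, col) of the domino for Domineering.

PV length from [(1,0,0,1)]: 2 plies

p1 O@[(1,0,0,1)]: h0:-1[(0,0,0,1)]-1* h3:-1[(1,0,0,0)]-1
p2 X@[(0,0,0,1)]: h3:-1[(0,0,0,0)]+1*
p3 O@[(0,0,0,0)] terminal -1; root [(1,0,0,1)] d5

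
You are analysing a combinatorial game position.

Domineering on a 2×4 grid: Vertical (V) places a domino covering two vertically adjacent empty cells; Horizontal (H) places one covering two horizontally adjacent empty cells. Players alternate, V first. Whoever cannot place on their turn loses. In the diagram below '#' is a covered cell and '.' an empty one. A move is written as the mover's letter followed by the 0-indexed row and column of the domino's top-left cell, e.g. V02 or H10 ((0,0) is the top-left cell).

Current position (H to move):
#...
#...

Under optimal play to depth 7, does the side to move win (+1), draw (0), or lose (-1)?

value(#.../#..., H) = +1

p1 H@[#.../#...]: H01[###./#...]+1* H02[#.##/#...]+1 H11[#.../###.]+1 H12[#.../#.##]+1
p2 V@[###./#...]: V03[####/#..#]-1*
p3 H@[####/#..#]: H11[####/####]+1*
p4 V@[####/####] terminal -1; root [#.../#...] d7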